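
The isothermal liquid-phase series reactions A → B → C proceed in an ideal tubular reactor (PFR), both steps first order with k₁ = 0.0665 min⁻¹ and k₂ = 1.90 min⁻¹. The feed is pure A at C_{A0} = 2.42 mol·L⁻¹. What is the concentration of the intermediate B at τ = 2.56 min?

0.0734 mol·L⁻¹

The intermediate concentration in a first-order A→B→C sequence is C_B = k₁C_{A0}(e^(−k₁τ) − e^(−k₂τ))/(k₂−k₁).
e^(−k₁τ) = e^(−0.0665×2.56) = e^(−0.1702) = 0.8435; e^(−k₂τ) = e^(−4.864) = 0.007720.
C_B = 0.0665×2.42/(1.90−0.0665) × (0.8435−0.007720) = 0.08777×0.8357 = 0.07335 mol·L⁻¹.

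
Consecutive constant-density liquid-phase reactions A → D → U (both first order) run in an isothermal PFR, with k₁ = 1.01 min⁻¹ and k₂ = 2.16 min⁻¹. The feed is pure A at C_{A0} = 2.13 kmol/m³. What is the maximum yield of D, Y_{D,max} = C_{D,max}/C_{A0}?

0.240

At the optimum, C_{D,max}/C_{A0} = (k₁/k₂)^[k₂/(k₂−k₁)].
= (1.01/2.16)^(2.16/(2.16−1.01)) = (0.4676)^(1.878) = 0.2398.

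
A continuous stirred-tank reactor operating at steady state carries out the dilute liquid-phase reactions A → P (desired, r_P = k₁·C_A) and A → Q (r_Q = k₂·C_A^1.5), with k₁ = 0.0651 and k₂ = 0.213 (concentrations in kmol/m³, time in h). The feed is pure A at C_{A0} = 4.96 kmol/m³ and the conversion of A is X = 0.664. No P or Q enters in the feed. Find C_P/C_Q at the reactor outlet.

Exit C_A = C_{A0}(1−X) = 4.96×0.336 = 1.667 kmol/m³.
In a CSTR the entire volume is at exit conditions, so r_P = 0.0651×1.667 = 0.1085 and r_Q = 0.213×1.667^1.5 = 0.4583.
Overall selectivity = C_P/C_Q = r_Pτ/(r_Qτ) = r_P/r_Q = 0.237.

0.237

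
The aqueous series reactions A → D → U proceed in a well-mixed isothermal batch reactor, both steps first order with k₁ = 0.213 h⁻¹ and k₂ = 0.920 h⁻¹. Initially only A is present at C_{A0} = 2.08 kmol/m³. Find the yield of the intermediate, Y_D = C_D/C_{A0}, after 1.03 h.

For first-order series with pure A initially, C_D(t) = k₁C_{A0}/(k₂−k₁)·(e^(−k₁t) − e^(−k₂t)).
e^(−k₁t) = e^(−0.213×1.03) = e^(−0.2194) = 0.8030; e^(−k₂t) = e^(−0.9476) = 0.3877.
C_D = 0.213×2.08/(0.920−0.213) × (0.8030−0.3877) = 0.6266×0.4153 = 0.2603 kmol/m³.
Y_D = C_D/C_{A0} = 0.2603/2.08 = 0.125.

0.125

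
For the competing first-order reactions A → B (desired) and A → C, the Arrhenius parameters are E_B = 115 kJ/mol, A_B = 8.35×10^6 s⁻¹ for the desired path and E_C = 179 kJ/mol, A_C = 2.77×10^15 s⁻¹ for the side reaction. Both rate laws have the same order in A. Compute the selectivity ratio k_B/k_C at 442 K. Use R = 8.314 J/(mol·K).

0.110

k_B/k_C = (A_B/A_C)·exp[−(E_B−E_C)/(RT)] = (A_B/A_C)·exp[(E_C−E_B)/(RT)].
(E_C−E_B)/(RT) = (179−115)×10³/(8.314×442) = 64000/3675 = 17.42.
k_B/k_C = (8.35×10^6/2.77×10^15)·exp(17.42) = 3.014×10^-9 × 3.662×10^7 = 0.110.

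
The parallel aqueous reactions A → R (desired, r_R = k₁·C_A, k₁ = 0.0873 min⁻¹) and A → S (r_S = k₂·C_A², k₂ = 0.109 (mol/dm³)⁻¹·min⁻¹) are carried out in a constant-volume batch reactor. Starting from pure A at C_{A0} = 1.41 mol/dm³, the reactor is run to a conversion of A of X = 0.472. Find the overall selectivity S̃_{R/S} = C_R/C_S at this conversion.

C_A = C_{A0}(1−X) = 0.7445 mol/dm³.
Along a PFR/batch, dC_R/dC_A = −r_R/(r_R+r_S) = −k₁/(k₁+k₂·C_A).
Integrating from C_{A0} to C_A: C_R = (0.0873/0.109)·ln[(0.0873+0.109·1.41)/(0.0873+0.109·0.744)] = 0.8009·ln(0.2410/0.1684) = 0.2868 mol/dm³.
C_S = (C_{A0}−C_A)−C_R = 0.3787 mol/dm³; S̃_{R/S} = 0.2868/0.3787 = 0.757.

0.757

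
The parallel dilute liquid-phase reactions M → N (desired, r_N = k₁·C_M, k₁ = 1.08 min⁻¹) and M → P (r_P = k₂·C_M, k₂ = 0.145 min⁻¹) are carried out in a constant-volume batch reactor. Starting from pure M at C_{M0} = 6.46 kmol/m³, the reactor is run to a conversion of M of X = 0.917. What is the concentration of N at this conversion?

C_M = C_{M0}(1−X) = 0.5362 kmol/m³.
Both paths are first order in M, so the instantaneous fraction to N is constant: dC_N/d(−C_M) = k₁/(k₁+k₂) = 0.8816.
C_N = 0.8816·(C_{M0}−C_M) = 0.8816×5.924 = 5.22 kmol/m³.

5.22 kmol/m³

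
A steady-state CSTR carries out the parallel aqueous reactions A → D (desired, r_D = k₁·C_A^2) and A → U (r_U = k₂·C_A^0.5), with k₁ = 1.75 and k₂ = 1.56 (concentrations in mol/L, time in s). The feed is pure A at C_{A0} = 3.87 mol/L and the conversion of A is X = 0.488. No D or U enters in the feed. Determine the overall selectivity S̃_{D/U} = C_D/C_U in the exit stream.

Exit C_A = C_{A0}(1−X) = 3.87×0.512 = 1.981 mol/L.
In a CSTR the entire volume is at exit conditions, so r_D = 1.75×1.981^2 = 6.871 and r_U = 1.56×1.981^0.5 = 2.196.
Overall selectivity = C_D/C_U = r_Dτ/(r_Uτ) = r_D/r_U = 3.13.

3.13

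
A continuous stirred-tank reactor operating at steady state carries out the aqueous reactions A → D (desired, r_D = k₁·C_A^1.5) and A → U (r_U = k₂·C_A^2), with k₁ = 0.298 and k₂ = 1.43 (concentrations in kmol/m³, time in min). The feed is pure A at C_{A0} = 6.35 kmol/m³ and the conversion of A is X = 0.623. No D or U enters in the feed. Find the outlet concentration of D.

0.470 kmol/m³

Exit C_A = C_{A0}(1−X) = 6.35×0.377 = 2.394 kmol/m³.
In a CSTR the entire volume is at exit conditions, so r_D = 0.298×2.394^1.5 = 1.104 and r_U = 1.43×2.394^2 = 8.195.
Fraction of consumed A going to D: r_D/(r_D+r_U) = 0.1187.
C_D = 0.1187·C_{A0}·X = 0.1187×6.35×0.623 = 0.470 kmol/m³.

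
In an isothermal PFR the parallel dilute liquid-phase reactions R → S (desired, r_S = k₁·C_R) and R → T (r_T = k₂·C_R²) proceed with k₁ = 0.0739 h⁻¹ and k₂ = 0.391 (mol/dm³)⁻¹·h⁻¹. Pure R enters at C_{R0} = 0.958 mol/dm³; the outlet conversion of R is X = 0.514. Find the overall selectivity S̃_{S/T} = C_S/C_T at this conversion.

C_R = C_{R0}(1−X) = 0.4656 mol/dm³.
Along a PFR/batch, dC_S/dC_R = −r_S/(r_S+r_T) = −k₁/(k₁+k₂·C_R).
Integrating from C_{R0} to C_R: C_S = (0.0739/0.391)·ln[(0.0739+0.391·0.958)/(0.0739+0.391·0.466)] = 0.1890·ln(0.4485/0.2559) = 0.1060 mol/dm³.
C_T = (C_{R0}−C_R)−C_S = 0.3864 mol/dm³; S̃_{S/T} = 0.1060/0.3864 = 0.274.

0.274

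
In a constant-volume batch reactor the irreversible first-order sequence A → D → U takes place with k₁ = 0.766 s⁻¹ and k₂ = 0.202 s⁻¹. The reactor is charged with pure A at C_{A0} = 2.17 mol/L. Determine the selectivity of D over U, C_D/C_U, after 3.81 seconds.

1.42

The intermediate concentration in a first-order A→B→C sequence is C_D = k₁C_{A0}(e^(−k₁t) − e^(−k₂t))/(k₂−k₁).
e^(−k₁t) = e^(−0.766×3.81) = e^(−2.918) = 0.05402; e^(−k₂t) = e^(−0.7696) = 0.4632.
C_D = 0.766×2.17/(0.202−0.766) × (0.05402−0.4632) = (-2.947)×(-0.4092) = 1.206 mol/L.
C_A = C_{A0}e^(−k₁t) = 0.1172 mol/L, so C_U = C_{A0}−C_A−C_D = 0.8469 mol/L; C_D/C_U = 1.42.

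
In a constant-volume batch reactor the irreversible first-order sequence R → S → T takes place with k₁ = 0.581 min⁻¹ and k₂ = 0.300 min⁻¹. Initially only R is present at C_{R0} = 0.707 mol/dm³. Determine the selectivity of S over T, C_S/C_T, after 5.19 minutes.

The intermediate concentration in a first-order A→B→C sequence is C_S = k₁C_{R0}(e^(−k₁t) − e^(−k₂t))/(k₂−k₁).
e^(−k₁t) = e^(−0.581×5.19) = e^(−3.015) = 0.04903; e^(−k₂t) = e^(−1.557) = 0.2108.
C_S = 0.581×0.707/(0.300−0.581) × (0.04903−0.2108) = (-1.462)×(-0.1617) = 0.2364 mol/dm³.
C_R = C_{R0}e^(−k₁t) = 0.03466 mol/dm³, so C_T = C_{R0}−C_R−C_S = 0.4359 mol/dm³; C_S/C_T = 0.542.

0.542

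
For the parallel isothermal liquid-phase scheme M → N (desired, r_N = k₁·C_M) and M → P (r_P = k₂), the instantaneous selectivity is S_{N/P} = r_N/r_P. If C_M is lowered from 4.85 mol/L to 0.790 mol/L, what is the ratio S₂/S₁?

0.163

S_{N/P} = (k₁/k₂)·C_M, so S₂/S₁ = (C_{M,2}/C_{M,1}).
= 0.790/4.85 = 0.163.
Selectivity toward N falls as C_M falls — high-concentration operation is favoured.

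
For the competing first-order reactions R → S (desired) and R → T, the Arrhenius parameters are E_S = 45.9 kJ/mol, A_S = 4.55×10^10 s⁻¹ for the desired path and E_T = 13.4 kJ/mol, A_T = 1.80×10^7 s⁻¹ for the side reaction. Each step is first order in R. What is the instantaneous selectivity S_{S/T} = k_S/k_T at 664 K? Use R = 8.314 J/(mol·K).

Since both paths have the same order in R, the concentration cancels and S_{S/T} = k_S/k_T = (A_S/A_T)·exp[(E_T−E_S)/(RT)].
(E_T−E_S)/(RT) = (13.4−45.9)×10³/(8.314×664) = -32500/5520 = -5.887.
k_S/k_T = (4.55×10^10/1.80×10^7)·exp(-5.887) = 2528 × 0.002775 = 7.01.
Since E_S > E_T, raising the temperature improves selectivity toward S.

7.01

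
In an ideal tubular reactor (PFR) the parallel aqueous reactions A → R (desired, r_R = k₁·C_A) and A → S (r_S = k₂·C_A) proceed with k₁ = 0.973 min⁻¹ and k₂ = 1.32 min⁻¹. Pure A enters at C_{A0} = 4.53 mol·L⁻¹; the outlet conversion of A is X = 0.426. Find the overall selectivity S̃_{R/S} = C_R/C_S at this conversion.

C_A = C_{A0}(1−X) = 2.600 mol·L⁻¹.
Both paths are first order in A, so the instantaneous fraction to R is constant: dC_R/d(−C_A) = k₁/(k₁+k₂) = 0.4243.
C_R = 0.4243·(C_{A0}−C_A) = 0.4243×1.930 = 0.819 mol·L⁻¹.
C_S = (C_{A0}−C_A)−C_R = 1.111 mol·L⁻¹; S̃_{R/S} = 0.8189/1.111 = 0.737.

0.737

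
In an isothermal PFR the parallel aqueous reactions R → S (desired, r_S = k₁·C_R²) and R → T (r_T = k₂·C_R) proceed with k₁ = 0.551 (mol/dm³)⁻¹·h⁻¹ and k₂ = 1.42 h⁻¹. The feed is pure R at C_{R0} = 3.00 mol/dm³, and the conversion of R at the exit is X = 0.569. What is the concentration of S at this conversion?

C_R = C_{R0}(1−X) = 1.293 mol/dm³.
Along a PFR/batch, dC_T/dC_R = −r_T/(r_S+r_T) = −k₂/(k₂+k₁·C_R).
Integrating from C_{R0} to C_R: C_T = (1.42/0.551)·ln[(1.42+0.551·3.00)/(1.42+0.551·1.29)] = 2.577·ln(3.073/2.132) = 0.9416 mol/dm³.
Then C_S = (C_{R0}−C_R) − C_T = 1.707 − 0.9416 = 0.7654 mol/dm³.

0.765 mol/dm³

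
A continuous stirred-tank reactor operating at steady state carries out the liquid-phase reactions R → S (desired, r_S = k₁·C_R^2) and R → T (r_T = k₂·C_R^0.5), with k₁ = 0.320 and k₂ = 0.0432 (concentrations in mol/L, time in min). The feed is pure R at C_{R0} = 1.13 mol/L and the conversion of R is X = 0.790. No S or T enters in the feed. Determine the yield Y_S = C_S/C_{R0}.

0.364

Exit C_R = C_{R0}(1−X) = 1.13×0.210 = 0.2373 mol/L.
A CSTR operates uniformly at the exit composition, giving r_S = 0.01802 and r_T = 0.02104 (each k·C_R^n at C_R = 0.2373).
Fraction of consumed R going to S: r_S/(r_S+r_T) = 0.4613.
C_S = 0.4613·C_{R0}·X = 0.4613×1.13×0.790 = 0.412 mol/L; Y_S = C_S/C_{R0} = 0.364.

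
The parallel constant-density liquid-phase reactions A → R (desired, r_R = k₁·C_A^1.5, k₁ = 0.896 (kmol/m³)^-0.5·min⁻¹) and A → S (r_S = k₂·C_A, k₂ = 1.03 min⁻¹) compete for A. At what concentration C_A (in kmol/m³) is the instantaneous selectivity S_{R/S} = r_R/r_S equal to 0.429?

0.243 kmol/m³

S_{R/S} = (k₁/k₂)·C_A^0.5 ⇒ C_A = (S·k₂/k₁)^(2).
= (0.429×1.03/0.896)^(2) = (0.4932)^(2) = 0.243 kmol/m³.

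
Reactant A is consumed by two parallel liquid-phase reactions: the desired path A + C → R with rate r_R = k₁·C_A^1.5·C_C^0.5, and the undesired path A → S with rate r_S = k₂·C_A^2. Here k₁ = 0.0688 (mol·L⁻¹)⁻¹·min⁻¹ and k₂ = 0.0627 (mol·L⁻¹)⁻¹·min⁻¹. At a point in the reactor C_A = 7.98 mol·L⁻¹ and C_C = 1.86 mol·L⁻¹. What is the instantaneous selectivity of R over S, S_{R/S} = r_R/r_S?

S_{R/S} = r_R/r_S = (k₁·C_A^1.5·C_C^0.5)/(k₂·C_A^2) = (k₁/k₂)·C_A^-0.5·C_C^0.5.
= (0.0688×7.980^1.5×1.860^0.5) / (0.0627×7.980^2) = 2.115/3.993 = 0.530.
The undesired path is higher order in A, so low C_A (CSTR or dilute feed) favours R.

0.530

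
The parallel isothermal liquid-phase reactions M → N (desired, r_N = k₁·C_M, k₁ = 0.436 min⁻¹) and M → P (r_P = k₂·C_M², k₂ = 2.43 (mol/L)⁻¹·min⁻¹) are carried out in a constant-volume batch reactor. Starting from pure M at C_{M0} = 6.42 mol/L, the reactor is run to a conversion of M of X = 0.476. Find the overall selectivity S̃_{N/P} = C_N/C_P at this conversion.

0.0379

C_M = C_{M0}(1−X) = 3.364 mol/L.
Along a PFR/batch, dC_N/dC_M = −r_N/(r_N+r_P) = −k₁/(k₁+k₂·C_M).
Integrating from C_{M0} to C_M: C_N = (0.436/2.43)·ln[(0.436+2.43·6.42)/(0.436+2.43·3.36)] = 0.1794·ln(16.04/8.611) = 0.1116 mol/L.
C_P = (C_{M0}−C_M)−C_N = 2.944 mol/L; S̃_{N/P} = 0.1116/2.944 = 0.0379.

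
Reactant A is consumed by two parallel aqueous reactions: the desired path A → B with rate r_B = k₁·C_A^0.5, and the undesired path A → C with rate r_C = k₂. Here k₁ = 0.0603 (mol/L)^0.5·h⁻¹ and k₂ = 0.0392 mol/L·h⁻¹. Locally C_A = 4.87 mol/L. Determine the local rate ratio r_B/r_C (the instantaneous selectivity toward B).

3.39

S_{B/C} = r_B/r_C = (k₁·C_A^0.5)/(k₂) = (k₁/k₂)·C_A^0.5.
= (0.0603×4.870^0.5) / (0.0392) = 0.1331/0.03920 = 3.39.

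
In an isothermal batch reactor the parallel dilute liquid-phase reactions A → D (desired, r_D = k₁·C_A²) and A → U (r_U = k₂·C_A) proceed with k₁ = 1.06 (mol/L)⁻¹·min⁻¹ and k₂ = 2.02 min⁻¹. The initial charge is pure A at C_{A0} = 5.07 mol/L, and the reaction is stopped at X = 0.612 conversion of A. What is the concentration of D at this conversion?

1.98 mol/L

C_A = C_{A0}(1−X) = 1.967 mol/L.
Along a PFR/batch, dC_U/dC_A = −r_U/(r_D+r_U) = −k₂/(k₂+k₁·C_A).
Integrating from C_{A0} to C_A: C_U = (2.02/1.06)·ln[(2.02+1.06·5.07)/(2.02+1.06·1.97)] = 1.906·ln(7.394/4.105) = 1.121 mol/L.
Then C_D = (C_{A0}−C_A) − C_U = 3.103 − 1.121 = 1.981 mol/L.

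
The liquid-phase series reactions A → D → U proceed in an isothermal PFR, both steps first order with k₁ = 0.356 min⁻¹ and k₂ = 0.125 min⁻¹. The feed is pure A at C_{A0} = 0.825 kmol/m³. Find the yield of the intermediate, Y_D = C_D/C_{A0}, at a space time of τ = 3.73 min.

For first-order series with pure A initially, C_D(τ) = k₁C_{A0}/(k₂−k₁)·(e^(−k₁τ) − e^(−k₂τ)).
e^(−k₁τ) = e^(−0.356×3.73) = e^(−1.328) = 0.2650; e^(−k₂τ) = e^(−0.4662) = 0.6274.
C_D = 0.356×0.825/(0.125−0.356) × (0.2650−0.6274) = (-1.271)×(-0.3623) = 0.4607 kmol/m³.
Y_D = C_D/C_{A0} = 0.4607/0.825 = 0.558.

0.558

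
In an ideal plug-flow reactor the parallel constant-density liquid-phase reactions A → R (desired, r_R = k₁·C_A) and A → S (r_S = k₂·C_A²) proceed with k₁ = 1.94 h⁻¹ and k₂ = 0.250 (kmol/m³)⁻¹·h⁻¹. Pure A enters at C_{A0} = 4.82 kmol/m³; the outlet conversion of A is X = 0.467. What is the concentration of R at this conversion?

1.53 kmol/m³

C_A = C_{A0}(1−X) = 2.569 kmol/m³.
Along a PFR/batch, dC_R/dC_A = −r_R/(r_R+r_S) = −k₁/(k₁+k₂·C_A).
Integrating from C_{A0} to C_A: C_R = (1.94/0.250)·ln[(1.94+0.250·4.82)/(1.94+0.250·2.57)] = 7.760·ln(3.145/2.582) = 1.530 kmol/m³.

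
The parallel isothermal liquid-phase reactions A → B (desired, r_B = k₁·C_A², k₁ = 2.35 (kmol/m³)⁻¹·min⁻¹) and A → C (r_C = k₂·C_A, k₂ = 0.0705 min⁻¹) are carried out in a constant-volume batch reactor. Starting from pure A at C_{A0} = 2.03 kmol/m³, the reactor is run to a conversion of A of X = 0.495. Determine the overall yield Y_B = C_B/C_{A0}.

0.485

C_A = C_{A0}(1−X) = 1.025 kmol/m³.
Along a PFR/batch, dC_C/dC_A = −r_C/(r_B+r_C) = −k₂/(k₂+k₁·C_A).
Integrating from C_{A0} to C_A: C_C = (0.0705/2.35)·ln[(0.0705+2.35·2.03)/(0.0705+2.35·1.03)] = 0.03000·ln(4.841/2.480) = 0.02007 kmol/m³.
Then C_B = (C_{A0}−C_A) − C_C = 1.005 − 0.02007 = 0.9848 kmol/m³.
Y_B = C_B/C_{A0} = 0.9848/2.03 = 0.485.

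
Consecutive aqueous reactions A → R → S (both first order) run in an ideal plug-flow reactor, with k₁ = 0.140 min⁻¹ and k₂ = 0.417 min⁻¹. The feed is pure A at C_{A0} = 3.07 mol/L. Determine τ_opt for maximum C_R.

3.94 min

Setting dC_R/dτ = 0 gives τ_opt = ln(k₂/k₁)/(k₂−k₁).
= ln(0.417/0.140)/(0.417−0.140) = ln(2.979)/0.2770 = 1.091/0.2770 = 3.94 min.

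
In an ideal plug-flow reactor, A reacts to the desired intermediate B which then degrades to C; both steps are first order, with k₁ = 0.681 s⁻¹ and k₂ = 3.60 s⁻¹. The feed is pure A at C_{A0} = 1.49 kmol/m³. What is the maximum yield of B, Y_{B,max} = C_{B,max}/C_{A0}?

0.128

At the optimum, C_{B,max}/C_{A0} = (k₁/k₂)^[k₂/(k₂−k₁)].
= (0.681/3.60)^(3.60/(3.60−0.681)) = (0.1892)^(1.233) = 0.1283.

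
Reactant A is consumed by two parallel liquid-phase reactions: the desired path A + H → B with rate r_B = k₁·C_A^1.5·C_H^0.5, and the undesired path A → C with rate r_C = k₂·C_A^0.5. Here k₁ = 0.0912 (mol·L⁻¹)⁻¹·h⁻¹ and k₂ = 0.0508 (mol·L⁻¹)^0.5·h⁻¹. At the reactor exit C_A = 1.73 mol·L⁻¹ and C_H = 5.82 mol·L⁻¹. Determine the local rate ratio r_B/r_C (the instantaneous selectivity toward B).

S_{B/C} = r_B/r_C = (k₁·C_A^1.5·C_H^0.5)/(k₂·C_A^0.5) = (k₁/k₂)·C_A·C_H^0.5.
= (0.0912×1.730^1.5×5.820^0.5) / (0.0508×1.730^0.5) = 0.5006/0.06682 = 7.49.
Since the desired path is higher order in A, keeping C_A high (PFR or concentrated feed) favours B.

7.49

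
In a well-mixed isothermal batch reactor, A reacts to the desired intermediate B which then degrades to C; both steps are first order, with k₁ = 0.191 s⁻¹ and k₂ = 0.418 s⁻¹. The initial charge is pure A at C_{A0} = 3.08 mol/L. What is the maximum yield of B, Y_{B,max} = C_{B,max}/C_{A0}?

For a first-order series the maximum intermediate yield is C_{B,max}/C_{A0} = (k₁/k₂)^[k₂/(k₂−k₁)].
= (0.191/0.418)^(0.418/(0.418−0.191)) = (0.4569)^(1.841) = 0.2364.

0.236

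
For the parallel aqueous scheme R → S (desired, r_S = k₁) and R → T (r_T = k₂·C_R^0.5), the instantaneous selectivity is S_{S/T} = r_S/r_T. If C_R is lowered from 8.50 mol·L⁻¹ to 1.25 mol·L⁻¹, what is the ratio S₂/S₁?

2.61

S_{S/T} = (k₁/k₂)·C_R^-0.5, so S₂/S₁ = (C_{R,2}/C_{R,1})^-0.5.
= (1.25/8.50)^(-0.5) = (0.1471)^(-0.5) = 2.61.
Selectivity toward S rises as C_R falls — low-concentration operation is favoured.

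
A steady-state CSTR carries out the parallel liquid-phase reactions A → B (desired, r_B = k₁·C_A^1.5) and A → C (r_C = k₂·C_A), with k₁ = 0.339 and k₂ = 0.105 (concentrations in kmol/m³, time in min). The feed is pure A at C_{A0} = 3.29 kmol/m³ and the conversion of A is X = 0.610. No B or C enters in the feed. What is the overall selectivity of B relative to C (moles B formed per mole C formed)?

Exit C_A = C_{A0}(1−X) = 3.29×0.390 = 1.283 kmol/m³.
A CSTR operates uniformly at the exit composition, giving r_B = 0.4927 and r_C = 0.1347 (each k·C_A^n at C_A = 1.283).
Overall selectivity = C_B/C_C = r_Bτ/(r_Cτ) = r_B/r_C = 3.66.

3.66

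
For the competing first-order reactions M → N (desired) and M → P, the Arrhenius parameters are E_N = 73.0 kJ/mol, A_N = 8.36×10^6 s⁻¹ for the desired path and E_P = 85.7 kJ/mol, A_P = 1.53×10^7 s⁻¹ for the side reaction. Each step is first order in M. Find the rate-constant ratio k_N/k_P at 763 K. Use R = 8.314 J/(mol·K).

Since both paths have the same order in M, the concentration cancels and S_{N/P} = k_N/k_P = (A_N/A_P)·exp[(E_P−E_N)/(RT)].
(E_P−E_N)/(RT) = (85.7−73.0)×10³/(8.314×763) = 12700/6344 = 2.002.
k_N/k_P = (8.36×10^6/1.53×10^7)·exp(2.002) = 0.5464 × 7.404 = 4.05.

4.05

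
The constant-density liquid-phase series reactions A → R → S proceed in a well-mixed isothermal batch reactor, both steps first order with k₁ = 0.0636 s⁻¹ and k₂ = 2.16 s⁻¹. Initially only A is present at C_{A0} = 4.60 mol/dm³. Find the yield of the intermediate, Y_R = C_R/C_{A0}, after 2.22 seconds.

0.0261

The intermediate concentration in a first-order A→B→C sequence is C_R = k₁C_{A0}(e^(−k₁t) − e^(−k₂t))/(k₂−k₁).
e^(−k₁t) = e^(−0.0636×2.22) = e^(−0.1412) = 0.8683; e^(−k₂t) = e^(−4.795) = 0.008269.
C_R = 0.0636×4.60/(2.16−0.0636) × (0.8683−0.008269) = 0.1396×0.8601 = 0.1200 mol/dm³.
Y_R = C_R/C_{A0} = 0.1200/4.60 = 0.0261.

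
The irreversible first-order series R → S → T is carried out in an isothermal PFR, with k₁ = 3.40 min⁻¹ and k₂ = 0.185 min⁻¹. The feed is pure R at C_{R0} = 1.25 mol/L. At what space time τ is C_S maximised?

0.905 min

Setting dC_S/dτ = 0 gives τ_opt = ln(k₂/k₁)/(k₂−k₁).
= ln(0.185/3.40)/(0.185−3.40) = ln(0.05441)/-3.215 = -2.911/-3.215 = 0.905 min.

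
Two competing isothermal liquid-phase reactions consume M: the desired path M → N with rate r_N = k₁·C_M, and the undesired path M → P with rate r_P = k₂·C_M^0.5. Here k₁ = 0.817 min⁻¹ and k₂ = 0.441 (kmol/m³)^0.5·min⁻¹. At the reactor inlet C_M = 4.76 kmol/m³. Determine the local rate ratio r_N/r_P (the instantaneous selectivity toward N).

S_{N/P} = r_N/r_P = (k₁·C_M)/(k₂·C_M^0.5) = (k₁/k₂)·C_M^0.5.
= (0.817×4.760) / (0.441×4.760^0.5) = 3.889/0.9621 = 4.04.

4.04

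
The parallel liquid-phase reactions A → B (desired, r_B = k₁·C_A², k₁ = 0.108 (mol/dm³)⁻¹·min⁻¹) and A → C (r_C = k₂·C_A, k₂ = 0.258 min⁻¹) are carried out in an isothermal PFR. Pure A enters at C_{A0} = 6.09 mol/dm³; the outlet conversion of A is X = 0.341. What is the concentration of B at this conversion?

C_A = C_{A0}(1−X) = 4.013 mol/dm³.
Along a PFR/batch, dC_C/dC_A = −r_C/(r_B+r_C) = −k₂/(k₂+k₁·C_A).
Integrating from C_{A0} to C_A: C_C = (0.258/0.108)·ln[(0.258+0.108·6.09)/(0.258+0.108·4.01)] = 2.389·ln(0.9157/0.6914) = 0.6711 mol/dm³.
Then C_B = (C_{A0}−C_A) − C_C = 2.077 − 0.6711 = 1.406 mol/dm³.

1.41 mol/dm³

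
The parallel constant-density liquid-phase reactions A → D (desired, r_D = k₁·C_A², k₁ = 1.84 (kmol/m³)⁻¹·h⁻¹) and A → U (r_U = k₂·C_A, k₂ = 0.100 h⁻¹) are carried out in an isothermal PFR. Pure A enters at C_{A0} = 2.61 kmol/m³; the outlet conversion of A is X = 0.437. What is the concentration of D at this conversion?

1.11 kmol/m³

C_A = C_{A0}(1−X) = 1.469 kmol/m³.
Along a PFR/batch, dC_U/dC_A = −r_U/(r_D+r_U) = −k₂/(k₂+k₁·C_A).
Integrating from C_{A0} to C_A: C_U = (0.100/1.84)·ln[(0.100+1.84·2.61)/(0.100+1.84·1.47)] = 0.05435·ln(4.902/2.804) = 0.03037 kmol/m³.
Then C_D = (C_{A0}−C_A) − C_U = 1.141 − 0.03037 = 1.110 kmol/m³.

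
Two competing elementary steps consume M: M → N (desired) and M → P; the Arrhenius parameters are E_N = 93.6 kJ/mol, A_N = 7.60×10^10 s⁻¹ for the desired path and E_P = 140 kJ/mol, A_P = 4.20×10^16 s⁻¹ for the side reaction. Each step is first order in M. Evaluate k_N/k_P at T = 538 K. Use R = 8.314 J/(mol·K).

k_N/k_P = (A_N/A_P)·exp[−(E_N−E_P)/(RT)] = (A_N/A_P)·exp[(E_P−E_N)/(RT)].
(E_P−E_N)/(RT) = (140−93.6)×10³/(8.314×538) = 46400/4473 = 10.37.
k_N/k_P = (7.60×10^10/4.20×10^16)·exp(10.37) = 1.810×10^-6 × 32001 = 0.0579.

0.0579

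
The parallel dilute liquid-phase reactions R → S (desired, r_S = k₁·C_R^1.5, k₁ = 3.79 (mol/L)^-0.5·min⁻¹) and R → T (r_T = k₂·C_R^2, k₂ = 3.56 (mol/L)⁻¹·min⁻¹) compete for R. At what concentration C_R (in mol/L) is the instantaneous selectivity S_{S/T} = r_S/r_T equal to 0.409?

6.78 mol/L

S_{S/T} = (k₁/k₂)·C_R^-0.5 ⇒ C_R = (S·k₂/k₁)^(-2).
= (0.409×3.56/3.79)^(-2) = (0.3842)^(-2) = 6.78 mol/L.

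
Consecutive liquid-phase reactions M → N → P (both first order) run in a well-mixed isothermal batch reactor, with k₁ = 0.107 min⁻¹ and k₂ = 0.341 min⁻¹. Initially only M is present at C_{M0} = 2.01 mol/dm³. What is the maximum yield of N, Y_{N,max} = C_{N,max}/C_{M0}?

At the optimum, C_{N,max}/C_{M0} = (k₁/k₂)^[k₂/(k₂−k₁)].
= (0.107/0.341)^(0.341/(0.341−0.107)) = (0.3138)^(1.457) = 0.1847.

0.185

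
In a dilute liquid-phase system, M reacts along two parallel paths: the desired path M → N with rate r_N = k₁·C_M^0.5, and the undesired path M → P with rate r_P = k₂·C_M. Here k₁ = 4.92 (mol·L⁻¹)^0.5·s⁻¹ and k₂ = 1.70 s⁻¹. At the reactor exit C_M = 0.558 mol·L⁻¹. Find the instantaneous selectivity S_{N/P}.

3.87

S_{N/P} = r_N/r_P = (k₁·C_M^0.5)/(k₂·C_M) = (k₁/k₂)·C_M^-0.5.
= (4.92×0.5580^0.5) / (1.70×0.5580) = 3.675/0.9486 = 3.87.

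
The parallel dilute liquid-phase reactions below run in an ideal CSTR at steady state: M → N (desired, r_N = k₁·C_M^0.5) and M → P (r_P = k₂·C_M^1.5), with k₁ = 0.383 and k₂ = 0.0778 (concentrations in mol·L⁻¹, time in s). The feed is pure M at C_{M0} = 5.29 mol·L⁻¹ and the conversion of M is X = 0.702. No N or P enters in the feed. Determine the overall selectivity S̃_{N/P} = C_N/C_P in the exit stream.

Exit C_M = C_{M0}(1−X) = 5.29×0.298 = 1.576 mol·L⁻¹.
In a CSTR the entire volume is at exit conditions, so r_N = 0.383×1.576^0.5 = 0.4809 and r_P = 0.0778×1.576^1.5 = 0.1540.
Overall selectivity = C_N/C_P = r_Nτ/(r_Pτ) = r_N/r_P = 3.12.

3.12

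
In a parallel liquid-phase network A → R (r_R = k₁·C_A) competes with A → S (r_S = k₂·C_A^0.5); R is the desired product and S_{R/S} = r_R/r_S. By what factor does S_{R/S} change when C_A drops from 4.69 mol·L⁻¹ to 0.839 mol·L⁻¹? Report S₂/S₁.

0.423

S_{R/S} = (k₁/k₂)·C_A^0.5, so S₂/S₁ = (C_{A,2}/C_{A,1})^0.5.
= (0.839/4.69)^0.5 = (0.1789)^0.5 = 0.423.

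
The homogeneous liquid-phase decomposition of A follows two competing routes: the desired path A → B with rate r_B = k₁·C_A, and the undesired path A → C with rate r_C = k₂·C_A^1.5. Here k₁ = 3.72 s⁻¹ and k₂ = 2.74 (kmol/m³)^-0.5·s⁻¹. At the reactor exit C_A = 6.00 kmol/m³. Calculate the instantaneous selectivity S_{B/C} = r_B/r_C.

S_{B/C} = r_B/r_C = (k₁·C_A)/(k₂·C_A^1.5) = (k₁/k₂)·C_A^-0.5.
= (3.72×6.000) / (2.74×6.000^1.5) = 22.32/40.27 = 0.554.
The undesired path is higher order in A, so low C_A (CSTR or dilute feed) favours B.

0.554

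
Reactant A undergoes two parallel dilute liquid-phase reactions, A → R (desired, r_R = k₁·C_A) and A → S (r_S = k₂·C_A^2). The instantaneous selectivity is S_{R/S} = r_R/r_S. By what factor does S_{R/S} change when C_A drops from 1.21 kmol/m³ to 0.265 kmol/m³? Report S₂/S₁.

S_{R/S} = (k₁/k₂)·C_A⁻¹, so S₂/S₁ = (C_{A,2}/C_{A,1})⁻¹.
= 1.21/0.265 = 4.57.
Selectivity toward R rises as C_A falls — low-concentration operation is favoured.

4.57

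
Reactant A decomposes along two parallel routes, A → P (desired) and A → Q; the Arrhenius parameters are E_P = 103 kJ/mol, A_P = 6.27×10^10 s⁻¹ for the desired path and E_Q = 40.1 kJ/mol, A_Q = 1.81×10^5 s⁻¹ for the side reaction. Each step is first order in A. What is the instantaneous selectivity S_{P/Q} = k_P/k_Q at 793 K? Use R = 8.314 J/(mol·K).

24.9

With equal orders, S_{P/Q} = k_P/k_Q = (A_P/A_Q)·exp[(E_Q−E_P)/(RT)].
(E_Q−E_P)/(RT) = (40.1−103)×10³/(8.314×793) = -62900/6593 = -9.540.
k_P/k_Q = (6.27×10^10/1.81×10^5)·exp(-9.540) = 3.464×10^5 × 7.189×10^-5 = 24.9.
Since E_P > E_Q, raising the temperature improves selectivity toward P.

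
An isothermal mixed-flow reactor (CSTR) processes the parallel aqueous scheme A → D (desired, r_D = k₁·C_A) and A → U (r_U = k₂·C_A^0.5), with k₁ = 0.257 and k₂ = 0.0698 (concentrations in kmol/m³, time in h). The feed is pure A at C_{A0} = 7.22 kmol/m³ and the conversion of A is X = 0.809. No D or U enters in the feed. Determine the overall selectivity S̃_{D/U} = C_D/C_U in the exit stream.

Exit C_A = C_{A0}(1−X) = 7.22×0.191 = 1.379 kmol/m³.
Rates in a CSTR are evaluated at the outlet concentration: r_D = 0.257×1.379 = 0.3544, r_U = 0.0698×1.379^0.5 = 0.08197.
Overall selectivity = C_D/C_U = r_Dτ/(r_Uτ) = r_D/r_U = 4.32.

4.32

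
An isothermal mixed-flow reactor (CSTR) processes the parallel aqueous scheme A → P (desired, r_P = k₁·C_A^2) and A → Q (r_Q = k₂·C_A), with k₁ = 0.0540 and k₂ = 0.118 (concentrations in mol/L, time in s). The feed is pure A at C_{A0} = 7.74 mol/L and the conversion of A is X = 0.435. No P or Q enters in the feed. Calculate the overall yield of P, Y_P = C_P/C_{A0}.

0.290

Exit C_A = C_{A0}(1−X) = 7.74×0.565 = 4.373 mol/L.
Rates in a CSTR are evaluated at the outlet concentration: r_P = 0.0540×4.373^2 = 1.033, r_Q = 0.118×4.373 = 0.5160.
Fraction of consumed A going to P: r_P/(r_P+r_Q) = 0.6668.
C_P = 0.6668·C_{A0}·X = 0.6668×7.74×0.435 = 2.25 mol/L; Y_P = C_P/C_{A0} = 0.290.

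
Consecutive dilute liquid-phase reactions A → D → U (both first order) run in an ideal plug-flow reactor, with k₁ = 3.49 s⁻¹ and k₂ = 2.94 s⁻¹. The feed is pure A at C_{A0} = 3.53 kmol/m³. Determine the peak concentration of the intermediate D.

For a first-order series the maximum intermediate yield is C_{D,max}/C_{A0} = (k₁/k₂)^[k₂/(k₂−k₁)].
= (3.49/2.94)^(2.94/(2.94−3.49)) = (1.187)^(-5.345) = 0.3998.
C_{D,max} = 0.3998×3.53 = 1.41 kmol/m³.

1.41 kmol/m³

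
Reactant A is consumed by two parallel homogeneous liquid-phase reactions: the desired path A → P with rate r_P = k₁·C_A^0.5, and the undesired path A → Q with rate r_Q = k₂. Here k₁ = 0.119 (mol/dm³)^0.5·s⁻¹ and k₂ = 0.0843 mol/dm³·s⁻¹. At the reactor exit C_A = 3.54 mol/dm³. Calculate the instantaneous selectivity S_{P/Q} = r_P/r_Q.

S_{P/Q} = r_P/r_Q = (k₁·C_A^0.5)/(k₂) = (k₁/k₂)·C_A^0.5.
= (0.119×3.540^0.5) / (0.0843) = 0.2239/0.08430 = 2.66.

2.66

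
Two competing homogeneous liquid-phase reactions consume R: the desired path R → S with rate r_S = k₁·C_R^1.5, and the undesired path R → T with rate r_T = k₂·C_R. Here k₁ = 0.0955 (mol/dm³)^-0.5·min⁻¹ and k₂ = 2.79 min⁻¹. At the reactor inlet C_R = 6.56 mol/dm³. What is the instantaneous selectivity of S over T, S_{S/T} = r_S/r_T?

S_{S/T} = r_S/r_T = (k₁·C_R^1.5)/(k₂·C_R) = (k₁/k₂)·C_R^0.5.
= (0.0955×6.560^1.5) / (2.79×6.560) = 1.605/18.30 = 0.0877.

0.0877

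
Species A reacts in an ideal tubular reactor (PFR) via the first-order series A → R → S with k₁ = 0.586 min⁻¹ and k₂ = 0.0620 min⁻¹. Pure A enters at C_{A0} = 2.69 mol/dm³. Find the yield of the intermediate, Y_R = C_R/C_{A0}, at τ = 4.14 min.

The intermediate concentration in a first-order A→B→C sequence is C_R = k₁C_{A0}(e^(−k₁τ) − e^(−k₂τ))/(k₂−k₁).
e^(−k₁τ) = e^(−0.586×4.14) = e^(−2.426) = 0.08839; e^(−k₂τ) = e^(−0.2567) = 0.7736.
C_R = 0.586×2.69/(0.0620−0.586) × (0.08839−0.7736) = (-3.008)×(-0.6852) = 2.061 mol/dm³.
Y_R = C_R/C_{A0} = 2.061/2.69 = 0.766.

0.766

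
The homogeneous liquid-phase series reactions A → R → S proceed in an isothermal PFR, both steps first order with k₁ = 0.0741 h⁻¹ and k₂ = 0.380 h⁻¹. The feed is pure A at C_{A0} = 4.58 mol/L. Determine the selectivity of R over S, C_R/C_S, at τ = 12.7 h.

Solving the coupled first-order balances gives C_R(τ) = [k₁/(k₂−k₁)]·C_{A0}·(e^(−k₁τ) − e^(−k₂τ)).
e^(−k₁τ) = e^(−0.0741×12.7) = e^(−0.9411) = 0.3902; e^(−k₂τ) = e^(−4.826) = 0.008019.
C_R = 0.0741×4.58/(0.380−0.0741) × (0.3902−0.008019) = 1.109×0.3822 = 0.4240 mol/L.
C_A = C_{A0}e^(−k₁τ) = 1.787 mol/L, so C_S = C_{A0}−C_A−C_R = 2.369 mol/L; C_R/C_S = 0.179.

0.179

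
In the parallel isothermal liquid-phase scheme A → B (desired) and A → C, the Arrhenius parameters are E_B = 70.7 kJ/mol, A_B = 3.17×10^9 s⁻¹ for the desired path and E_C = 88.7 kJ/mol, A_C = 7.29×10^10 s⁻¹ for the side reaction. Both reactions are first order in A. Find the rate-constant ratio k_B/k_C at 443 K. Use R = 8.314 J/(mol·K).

5.77

Since both paths have the same order in A, the concentration cancels and S_{B/C} = k_B/k_C = (A_B/A_C)·exp[(E_C−E_B)/(RT)].
(E_C−E_B)/(RT) = (88.7−70.7)×10³/(8.314×443) = 18000/3683 = 4.887.
k_B/k_C = (3.17×10^9/7.29×10^10)·exp(4.887) = 0.04348 × 132.6 = 5.77.
Since E_B < E_C, lowering the temperature improves selectivity toward B.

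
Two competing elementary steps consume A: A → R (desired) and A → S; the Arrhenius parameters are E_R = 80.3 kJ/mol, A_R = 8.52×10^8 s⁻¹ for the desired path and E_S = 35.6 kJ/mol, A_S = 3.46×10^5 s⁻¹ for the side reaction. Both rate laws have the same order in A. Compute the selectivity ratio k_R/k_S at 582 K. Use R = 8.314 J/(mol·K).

0.240

Since both paths have the same order in A, the concentration cancels and S_{R/S} = k_R/k_S = (A_R/A_S)·exp[(E_S−E_R)/(RT)].
(E_S−E_R)/(RT) = (35.6−80.3)×10³/(8.314×582) = -44700/4839 = -9.238.
k_R/k_S = (8.52×10^8/3.46×10^5)·exp(-9.238) = 2462 × 9.728×10^-5 = 0.240.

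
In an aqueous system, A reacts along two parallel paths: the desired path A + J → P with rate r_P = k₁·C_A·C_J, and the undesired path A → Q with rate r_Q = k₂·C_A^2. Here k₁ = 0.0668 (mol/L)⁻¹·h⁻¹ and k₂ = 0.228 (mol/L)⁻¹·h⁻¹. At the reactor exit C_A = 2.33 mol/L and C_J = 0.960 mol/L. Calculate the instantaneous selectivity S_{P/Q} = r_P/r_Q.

0.121

S_{P/Q} = r_P/r_Q = (k₁·C_A·C_J)/(k₂·C_A^2) = (k₁/k₂)·C_A⁻¹·C_J.
= (0.0668×2.330×0.9600) / (0.228×2.330^2) = 0.1494/1.238 = 0.121.
The undesired path is higher order in A, so low C_A (CSTR or dilute feed) favours P.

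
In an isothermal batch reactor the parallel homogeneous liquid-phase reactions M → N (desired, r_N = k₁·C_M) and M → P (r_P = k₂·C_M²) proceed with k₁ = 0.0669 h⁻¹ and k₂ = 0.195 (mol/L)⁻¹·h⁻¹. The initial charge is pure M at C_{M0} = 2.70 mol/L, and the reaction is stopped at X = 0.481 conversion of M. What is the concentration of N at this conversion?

0.191 mol/L

C_M = C_{M0}(1−X) = 1.401 mol/L.
Along a PFR/batch, dC_N/dC_M = −r_N/(r_N+r_P) = −k₁/(k₁+k₂·C_M).
Integrating from C_{M0} to C_M: C_N = (0.0669/0.195)·ln[(0.0669+0.195·2.70)/(0.0669+0.195·1.40)] = 0.3431·ln(0.5934/0.3402) = 0.1909 mol/L.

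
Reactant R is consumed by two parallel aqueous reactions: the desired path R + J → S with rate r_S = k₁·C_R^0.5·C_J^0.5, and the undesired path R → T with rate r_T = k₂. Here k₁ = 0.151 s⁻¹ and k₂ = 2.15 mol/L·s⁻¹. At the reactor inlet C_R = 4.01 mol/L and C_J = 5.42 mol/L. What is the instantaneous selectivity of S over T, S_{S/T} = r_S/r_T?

S_{S/T} = r_S/r_T = (k₁·C_R^0.5·C_J^0.5)/(k₂) = (k₁/k₂)·C_R^0.5·C_J^0.5.
= (0.151×4.010^0.5×5.420^0.5) / (2.15) = 0.7040/2.150 = 0.327.

0.327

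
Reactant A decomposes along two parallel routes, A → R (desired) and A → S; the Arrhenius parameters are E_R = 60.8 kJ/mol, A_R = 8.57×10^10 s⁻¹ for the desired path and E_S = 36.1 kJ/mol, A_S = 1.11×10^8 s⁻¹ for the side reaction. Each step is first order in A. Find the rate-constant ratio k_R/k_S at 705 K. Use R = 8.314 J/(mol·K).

With equal orders, S_{R/S} = k_R/k_S = (A_R/A_S)·exp[(E_S−E_R)/(RT)].
(E_S−E_R)/(RT) = (36.1−60.8)×10³/(8.314×705) = -24700/5861 = -4.214.
k_R/k_S = (8.57×10^10/1.11×10^8)·exp(-4.214) = 772.1 × 0.01479 = 11.4.

11.4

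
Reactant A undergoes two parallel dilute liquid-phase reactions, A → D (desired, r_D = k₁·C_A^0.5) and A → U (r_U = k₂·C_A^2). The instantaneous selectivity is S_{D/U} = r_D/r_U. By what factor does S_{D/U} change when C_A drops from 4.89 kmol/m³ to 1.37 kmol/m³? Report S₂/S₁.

6.74

S_{D/U} = (k₁/k₂)·C_A^-1.5, so S₂/S₁ = (C_{A,2}/C_{A,1})^-1.5.
= (1.37/4.89)^(-1.5) = (0.2802)^(-1.5) = 6.74.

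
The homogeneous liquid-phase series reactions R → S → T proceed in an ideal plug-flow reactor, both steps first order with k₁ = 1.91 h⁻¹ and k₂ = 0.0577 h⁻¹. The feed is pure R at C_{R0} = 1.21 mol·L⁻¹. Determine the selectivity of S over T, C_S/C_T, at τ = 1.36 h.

The intermediate concentration in a first-order A→B→C sequence is C_S = k₁C_{R0}(e^(−k₁τ) − e^(−k₂τ))/(k₂−k₁).
e^(−k₁τ) = e^(−1.91×1.36) = e^(−2.598) = 0.07445; e^(−k₂τ) = e^(−0.07847) = 0.9245.
C_S = 1.91×1.21/(0.0577−1.91) × (0.07445−0.9245) = (-1.248)×(-0.8501) = 1.061 mol·L⁻¹.
C_R = C_{R0}e^(−k₁τ) = 0.09009 mol·L⁻¹, so C_T = C_{R0}−C_R−C_S = 0.05928 mol·L⁻¹; C_S/C_T = 17.9.

17.9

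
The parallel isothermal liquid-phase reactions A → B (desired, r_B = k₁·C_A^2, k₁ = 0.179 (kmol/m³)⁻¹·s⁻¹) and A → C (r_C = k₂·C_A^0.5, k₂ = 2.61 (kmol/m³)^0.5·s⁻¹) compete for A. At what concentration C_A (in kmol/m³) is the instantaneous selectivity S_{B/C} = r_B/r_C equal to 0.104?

S_{B/C} = (k₁/k₂)·C_A^1.5 ⇒ C_A = (S·k₂/k₁)^(1/1.5).
= (0.104×2.61/0.179)^(0.6667) = (1.516)^(0.6667) = 1.32 kmol/m³.

1.32 kmol/m³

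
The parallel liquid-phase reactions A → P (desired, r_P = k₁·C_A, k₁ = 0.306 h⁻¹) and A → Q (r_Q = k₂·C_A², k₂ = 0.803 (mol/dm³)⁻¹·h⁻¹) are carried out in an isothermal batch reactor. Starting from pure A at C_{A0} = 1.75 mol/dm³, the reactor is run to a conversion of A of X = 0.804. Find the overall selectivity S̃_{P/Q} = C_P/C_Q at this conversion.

C_A = C_{A0}(1−X) = 0.3430 mol/dm³.
Along a PFR/batch, dC_P/dC_A = −r_P/(r_P+r_Q) = −k₁/(k₁+k₂·C_A).
Integrating from C_{A0} to C_A: C_P = (0.306/0.803)·ln[(0.306+0.803·1.75)/(0.306+0.803·0.343)] = 0.3811·ln(1.711/0.5814) = 0.4114 mol/dm³.
C_Q = (C_{A0}−C_A)−C_P = 0.9956 mol/dm³; S̃_{P/Q} = 0.4114/0.9956 = 0.413.

0.413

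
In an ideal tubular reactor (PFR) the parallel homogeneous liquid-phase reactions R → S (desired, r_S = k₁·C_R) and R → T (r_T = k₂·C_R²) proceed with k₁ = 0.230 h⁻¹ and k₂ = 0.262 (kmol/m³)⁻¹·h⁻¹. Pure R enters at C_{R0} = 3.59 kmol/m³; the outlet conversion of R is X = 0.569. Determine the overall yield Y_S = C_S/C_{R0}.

0.149

C_R = C_{R0}(1−X) = 1.547 kmol/m³.
Along a PFR/batch, dC_S/dC_R = −r_S/(r_S+r_T) = −k₁/(k₁+k₂·C_R).
Integrating from C_{R0} to C_R: C_S = (0.230/0.262)·ln[(0.230+0.262·3.59)/(0.230+0.262·1.55)] = 0.8779·ln(1.171/0.6354) = 0.5364 kmol/m³.
Y_S = C_S/C_{R0} = 0.5364/3.59 = 0.149.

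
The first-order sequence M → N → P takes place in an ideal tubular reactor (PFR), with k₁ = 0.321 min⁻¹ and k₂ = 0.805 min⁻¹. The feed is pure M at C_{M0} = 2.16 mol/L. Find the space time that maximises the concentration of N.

1.90 min

Setting dC_N/dτ = 0 gives τ_opt = ln(k₂/k₁)/(k₂−k₁).
= ln(0.805/0.321)/(0.805−0.321) = ln(2.508)/0.4840 = 0.9194/0.4840 = 1.90 min.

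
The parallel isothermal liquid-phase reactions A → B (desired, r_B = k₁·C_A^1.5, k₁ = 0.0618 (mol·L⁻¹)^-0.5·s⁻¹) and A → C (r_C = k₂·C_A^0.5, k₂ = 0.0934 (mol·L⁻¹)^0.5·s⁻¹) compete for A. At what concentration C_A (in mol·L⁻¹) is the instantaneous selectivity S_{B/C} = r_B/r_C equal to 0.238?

0.360 mol·L⁻¹

S_{B/C} = (k₁/k₂)·C_A ⇒ C_A = S·k₂/k₁.
= 0.238×0.0934/0.0618 = 0.360 mol·L⁻¹.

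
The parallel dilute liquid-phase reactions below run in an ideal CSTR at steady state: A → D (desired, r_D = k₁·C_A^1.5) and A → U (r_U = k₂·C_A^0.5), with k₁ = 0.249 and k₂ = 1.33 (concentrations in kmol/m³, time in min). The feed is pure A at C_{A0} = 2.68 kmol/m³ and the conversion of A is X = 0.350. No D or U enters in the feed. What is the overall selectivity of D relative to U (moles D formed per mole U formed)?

Exit C_A = C_{A0}(1−X) = 2.68×0.650 = 1.742 kmol/m³.
In a CSTR the entire volume is at exit conditions, so r_D = 0.249×1.742^1.5 = 0.5725 and r_U = 1.33×1.742^0.5 = 1.755.
Overall selectivity = C_D/C_U = r_Dτ/(r_Uτ) = r_D/r_U = 0.326.

0.326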